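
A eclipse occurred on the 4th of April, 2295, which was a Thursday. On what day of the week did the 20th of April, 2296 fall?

Monday

April 2295: 30 − 4 = 26 days remain.
Then 11 full months totalling 336 days.
April 1–20, 2296: 20 days.
Total: 26 + 336 + 20 = 382 days.
382 mod 7 = 4, so 4 days after Thursday is Monday.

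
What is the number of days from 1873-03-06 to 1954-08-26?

29757

Day-of-year of March 6, 1873: 65.
Day-of-year of August 26, 1954: 238.
1873 has 365 days, so 365 − 65 = 300 days remain in 1873.
Full years 1874–1953: 61 common + 19 leap = 61×365 + 19×366 = 29219 days.
Total: 300 + 29219 + 238 = 29757 days.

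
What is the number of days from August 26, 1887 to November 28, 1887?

August 1887: 31 − 26 = 5 days remain.
Then September (30), October (31): 30 + 31 = 61 days.
November 1–28, 1887: 28 days.
Total: 5 + 61 + 28 = 94 days.

94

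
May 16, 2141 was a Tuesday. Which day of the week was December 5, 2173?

Sunday

From May 16, 2141 to May 16, 2173: 32 years, of which 8 contain a Feb 29 — 24×365 + 8×366 = 11688 days.
May 2173: 31 − 16 = 15 days remain.
Then June (30), July (31), August (31), September (30), October (31), November (30): 30 + 31 + 31 + 30 + 31 + 30 = 183 days.
December 1–5, 2173: 5 days.
Residual: 203 days.
Total: 11891 days.
11891 mod 7 = 5, so 5 days after Tuesday is Sunday.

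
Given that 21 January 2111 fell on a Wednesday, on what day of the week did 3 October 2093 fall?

Saturday

Count forward from the earlier date (October 3, 2093) to the later (January 21, 2111):
From October 3, 2093 to October 3, 2110: 17 years, of which 3 contain a Feb 29 — 14×365 + 3×366 = 6208 days.
(2100 is not a leap year (divisible by 100 but not 400).)
October 2110: 31 − 3 = 28 days remain.
Then November (30), December (31): 30 + 31 = 61 days.
January 1–21, 2111: 21 days.
Residual: 110 days.
Total: 6318 days.
6318 mod 7 = 4, so 4 days before Wednesday is Saturday.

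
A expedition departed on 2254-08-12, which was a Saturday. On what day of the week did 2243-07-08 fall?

Count forward from the earlier date (July 8, 2243) to the later (August 12, 2254):
From July 8, 2243 to July 8, 2254: 11 years, of which 3 contain a Feb 29 — 8×365 + 3×366 = 4018 days.
July 2254: 31 − 8 = 23 days remain.
August 1–12, 2254: 12 days.
Residual: 35 days.
Total: 4053 days.
4053 is a multiple of 7, so 2243-07-08 falls on the same weekday: Saturday.

Saturday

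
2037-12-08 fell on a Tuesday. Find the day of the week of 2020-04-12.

Sunday

Count forward from the earlier date (April 12, 2020) to the later (December 8, 2037):
Day-of-year of April 12, 2020: 103.
Day-of-year of December 8, 2037: 342.
2020 has 366 days, so 366 − 103 = 263 days remain in 2020.
Full years 2021–2036: 12 common + 4 leap = 12×365 + 4×366 = 5844 days.
Total: 263 + 5844 + 342 = 6449 days.
6449 mod 7 = 2, so 2 days before Tuesday is Sunday.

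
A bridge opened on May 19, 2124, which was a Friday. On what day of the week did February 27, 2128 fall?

May 19, 2124 → May 19, 2125: 365 days.
May 19, 2125 → May 19, 2126: 365 days.
May 19, 2126 → May 19, 2127: 365 days.
May 2127: 31 − 19 = 12 days remain.
Then June (30), July (31), August (31), September (30), October (31), November (30), December (31), January (31): 30 + 31 + 31 + 30 + 31 + 30 + 31 + 31 = 245 days.
February 1–27, 2128: 27 days (2128 is a leap year).
Residual: 284 days.
Total: 1379 days.
1379 is a multiple of 7, so February 27, 2128 falls on the same weekday: Friday.

Friday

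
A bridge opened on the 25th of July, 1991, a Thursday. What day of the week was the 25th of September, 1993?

Day-of-year of July 25, 1991: 206.
Day-of-year of September 25, 1993: 268.
1991 has 365 days, so 365 − 206 = 159 days remain in 1991.
Full years: 1992: 366. Sum = 366.
Total: 159 + 366 + 268 = 793 days.
793 mod 7 = 2, so 2 days after Thursday is Saturday.

Saturday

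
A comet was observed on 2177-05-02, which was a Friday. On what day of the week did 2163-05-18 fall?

Count forward from the earlier date (May 18, 2163) to the later (May 2, 2177):
Day-of-year of May 18, 2163: 138.
Day-of-year of May 2, 2177: 122.
2163 has 365 days, so 365 − 138 = 227 days remain in 2163.
Full years 2164–2176: 9 common + 4 leap = 9×365 + 4×366 = 4749 days.
Total: 227 + 4749 + 122 = 5098 days.
5098 mod 7 = 2, so 2 days before Friday is Wednesday.

Wednesday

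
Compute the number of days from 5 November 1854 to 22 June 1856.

November 5, 1854 → November 5, 1855: 365 days.
November 1855: 30 − 5 = 25 days remain.
Then December (31), January (31), February 1856 (29), March (31), April (30), May (31): 31 + 31 + 29 + 31 + 30 + 31 = 183 days.
June 1–22, 1856: 22 days.
Residual: 230 days.
Total: 595 days.

595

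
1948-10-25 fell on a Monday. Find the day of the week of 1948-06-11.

Count forward from the earlier date (June 11, 1948) to the later (October 25, 1948):
June 1948: 30 − 11 = 19 days remain.
Then July (31), August (31), September (30): 31 + 31 + 30 = 92 days.
October 1–25, 1948: 25 days.
Total: 19 + 92 + 25 = 136 days.
136 mod 7 = 3, so 3 days before Monday is Friday.

Friday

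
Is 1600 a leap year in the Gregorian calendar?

1600 is a leap year (divisible by 400).

Yes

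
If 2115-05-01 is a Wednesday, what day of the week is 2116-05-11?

May 1, 2115 → May 1, 2116: 366 days (2116 is a leap year).
Within May 2116: 11 − 1 = 10 days.
Total: 376 days.
376 mod 7 = 5, so 5 days after Wednesday is Monday.

Monday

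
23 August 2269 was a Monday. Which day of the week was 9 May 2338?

Monday

Day-of-year of August 23, 2269: 235.
Day-of-year of May 9, 2338: 129.
2269 has 365 days, so 365 − 235 = 130 days remain in 2269.
Full years 2270–2337: 52 common + 16 leap = 52×365 + 16×366 = 24836 days.
Total: 130 + 24836 + 129 = 25095 days.
25095 is a multiple of 7, so 9 May 2338 falls on the same weekday: Monday.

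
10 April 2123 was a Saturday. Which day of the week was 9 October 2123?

Saturday

April 2123: 30 − 10 = 20 days remain.
Then May (31), June (30), July (31), August (31), September (30): 31 + 30 + 31 + 31 + 30 = 153 days.
October 1–9, 2123: 9 days.
Total: 20 + 153 + 9 = 182 days.
182 is a multiple of 7, so 9 October 2123 falls on the same weekday: Saturday.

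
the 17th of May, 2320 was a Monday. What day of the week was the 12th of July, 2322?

Wednesday

May 17, 2320 → May 17, 2321: 365 days.
May 17, 2321 → May 17, 2322: 365 days.
May 2322: 31 − 17 = 14 days remain.
Then June (30): 30 days.
July 1–12, 2322: 12 days.
Residual: 56 days.
Total: 786 days.
786 mod 7 = 2, so 2 days after Monday is Wednesday.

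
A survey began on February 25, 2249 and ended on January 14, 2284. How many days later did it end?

Day-of-year of February 25, 2249: 56.
Day-of-year of January 14, 2284: 14.
2249 has 365 days, so 365 − 56 = 309 days remain in 2249.
Full years 2250–2283: 26 common + 8 leap = 26×365 + 8×366 = 12418 days.
Total: 309 + 12418 + 14 = 12741 days.

12741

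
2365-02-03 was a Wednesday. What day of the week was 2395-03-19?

Sunday

Day-of-year of February 3, 2365: 34.
Day-of-year of March 19, 2395: 78.
2365 has 365 days, so 365 − 34 = 331 days remain in 2365.
Full years 2366–2394: 22 common + 7 leap = 22×365 + 7×366 = 10592 days.
Total: 331 + 10592 + 78 = 11001 days.
11001 mod 7 = 4, so 4 days after Wednesday is Sunday.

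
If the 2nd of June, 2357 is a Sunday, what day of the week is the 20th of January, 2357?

Sunday

Count forward from the earlier date (January 20, 2357) to the later (June 2, 2357):
January 2357: 31 − 20 = 11 days remain.
Then February 2357 (28), March (31), April (30), May (31): 28 + 31 + 30 + 31 = 120 days.
June 1–2, 2357: 2 days.
Total: 11 + 120 + 2 = 133 days.
133 is a multiple of 7, so the 20th of January, 2357 falls on the same weekday: Sunday.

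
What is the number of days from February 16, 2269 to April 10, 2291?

Day-of-year of February 16, 2269: 47.
Day-of-year of April 10, 2291: 100.
2269 has 365 days, so 365 − 47 = 318 days remain in 2269.
Full years 2270–2290: 16 common + 5 leap = 16×365 + 5×366 = 7670 days.
Total: 318 + 7670 + 100 = 8088 days.

8088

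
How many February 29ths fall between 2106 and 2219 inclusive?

Years divisible by 4: 2108, 2112, …, 2216 — 28 in all.
Of these, 2200 is divisible by 100 but not 400, so not leap.
Leap years: 28 − 1 = 27.

27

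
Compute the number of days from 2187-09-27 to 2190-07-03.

Day-of-year of September 27, 2187: 270.
Day-of-year of July 3, 2190: 184.
2187 has 365 days, so 365 − 270 = 95 days remain in 2187.
Full years: 2188: 366; 2189: 365. Sum = 731.
Total: 95 + 731 + 184 = 1010 days.

1010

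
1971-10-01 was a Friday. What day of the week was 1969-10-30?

Count forward from the earlier date (October 30, 1969) to the later (October 1, 1971):
October 30, 1969 → October 30, 1970: 365 days.
October 1970: 31 − 30 = 1 day remains.
Then 11 full months totalling 334 days.
October 1, 1971: 1 day.
Residual: 336 days.
Total: 701 days.
701 mod 7 = 1, so 1 day before Friday is Thursday.

Thursday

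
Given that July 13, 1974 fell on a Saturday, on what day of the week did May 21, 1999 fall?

Day-of-year of July 13, 1974: 194.
Day-of-year of May 21, 1999: 141.
1974 has 365 days, so 365 − 194 = 171 days remain in 1974.
Full years 1975–1998: 18 common + 6 leap = 18×365 + 6×366 = 8766 days.
Total: 171 + 8766 + 141 = 9078 days.
9078 mod 7 = 6, so 6 days after Saturday is Friday.

Friday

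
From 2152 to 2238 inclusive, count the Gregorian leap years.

Years divisible by 4: 2152, 2156, …, 2236 — 22 in all.
Of these, 2200 is divisible by 100 but not 400, so not leap.
Leap years: 22 − 1 = 21.

21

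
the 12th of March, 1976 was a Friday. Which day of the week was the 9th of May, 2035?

Wednesday

Day-of-year of March 12, 1976: 72.
Day-of-year of May 9, 2035: 129.
1976 has 366 days, so 366 − 72 = 294 days remain in 1976.
Full years 1977–2034: 44 common + 14 leap = 44×365 + 14×366 = 21184 days.
Total: 294 + 21184 + 129 = 21607 days.
21607 mod 7 = 5, so 5 days after Friday is Wednesday.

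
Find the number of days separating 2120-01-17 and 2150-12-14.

11289

Day-of-year of January 17, 2120: 17.
Day-of-year of December 14, 2150: 348.
2120 has 366 days, so 366 − 17 = 349 days remain in 2120.
Full years 2121–2149: 22 common + 7 leap = 22×365 + 7×366 = 10592 days.
Total: 349 + 10592 + 348 = 11289 days.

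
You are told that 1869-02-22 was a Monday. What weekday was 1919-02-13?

Thursday

Day-of-year of February 22, 1869: 53.
Day-of-year of February 13, 1919: 44.
1869 has 365 days, so 365 − 53 = 312 days remain in 1869.
Full years 1870–1918: 38 common + 11 leap = 38×365 + 11×366 = 17896 days.
Total: 312 + 17896 + 44 = 18252 days.
18252 mod 7 = 3, so 3 days after Monday is Thursday.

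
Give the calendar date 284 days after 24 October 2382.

4 August 2383

Count 284 days after October 24, 2382:
Day-of-year of October 24, 2382: 297.
Day-of-year of August 4, 2383: 216.
2382 has 365 days, so 365 − 297 = 68 days remain in 2382.
Total: 68 + 216 = 284 days.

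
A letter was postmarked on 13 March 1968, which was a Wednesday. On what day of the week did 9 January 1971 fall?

March 13, 1968 → March 13, 1969: 365 days.
March 13, 1969 → March 13, 1970: 365 days.
March 1970: 31 − 13 = 18 days remain.
Then 9 full months totalling 275 days.
January 1–9, 1971: 9 days.
Residual: 302 days.
Total: 1032 days.
1032 mod 7 = 3, so 3 days after Wednesday is Saturday.

Saturday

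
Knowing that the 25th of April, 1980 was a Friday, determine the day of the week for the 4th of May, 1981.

Day-of-year of April 25, 1980: 116.
Day-of-year of May 4, 1981: 124.
1980 has 366 days, so 366 − 116 = 250 days remain in 1980.
Total: 250 + 124 = 374 days.
374 mod 7 = 3, so 3 days after Friday is Monday.

Monday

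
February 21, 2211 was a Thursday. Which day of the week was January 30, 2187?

Count forward from the earlier date (January 30, 2187) to the later (February 21, 2211):
From January 30, 2187 to January 30, 2211: 24 years, of which 5 contain a Feb 29 — 19×365 + 5×366 = 8765 days.
(2200 is not a leap year (divisible by 100 but not 400).)
January 2211: 31 − 30 = 1 day remains.
February 1–21, 2211: 21 days (2211 is not a leap year).
Residual: 22 days.
Total: 8787 days.
8787 mod 7 = 2, so 2 days before Thursday is Tuesday.

Tuesday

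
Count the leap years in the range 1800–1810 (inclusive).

Years divisible by 4 in [1800, 1810]: 1800, 1804, 1808.
Of these, 1800 is divisible by 100 but not 400, so not leap.
Leap years: 3 − 1 = 2.

2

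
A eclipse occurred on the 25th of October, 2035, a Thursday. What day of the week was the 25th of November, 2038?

October 25, 2035 → October 25, 2036: 366 days (2036 is a leap year).
October 25, 2036 → October 25, 2037: 365 days.
October 25, 2037 → October 25, 2038: 365 days.
October 2038: 31 − 25 = 6 days remain.
November 1–25, 2038: 25 days.
Residual: 31 days.
Total: 1127 days.
1127 is a multiple of 7, so the 25th of November, 2038 falls on the same weekday: Thursday.

Thursday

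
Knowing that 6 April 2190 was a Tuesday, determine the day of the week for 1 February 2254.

Wednesday

Day-of-year of April 6, 2190: 96.
Day-of-year of February 1, 2254: 32.
2190 has 365 days, so 365 − 96 = 269 days remain in 2190.
Full years 2191–2253: 48 common + 15 leap = 48×365 + 15×366 = 23010 days.
Total: 269 + 23010 + 32 = 23311 days.
23311 mod 7 = 1, so 1 day after Tuesday is Wednesday.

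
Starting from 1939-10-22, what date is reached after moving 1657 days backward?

1935-04-09

Count 1657 days before October 22, 1939:
April 9, 1935 → April 9, 1936: 366 days (1936 is a leap year).
April 9, 1936 → April 9, 1937: 365 days.
April 9, 1937 → April 9, 1938: 365 days.
April 9, 1938 → April 9, 1939: 365 days.
April 1939: 30 − 9 = 21 days remain.
Then May (31), June (30), July (31), August (31), September (30): 31 + 30 + 31 + 31 + 30 = 153 days.
October 1–22, 1939: 22 days.
Residual: 196 days.
Total: 1657 days.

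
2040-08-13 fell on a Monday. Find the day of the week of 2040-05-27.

Sunday

Count forward from the earlier date (May 27, 2040) to the later (August 13, 2040):
May 2040: 31 − 27 = 4 days remain.
Then June (30), July (31): 30 + 31 = 61 days.
August 1–13, 2040: 13 days.
Total: 4 + 61 + 13 = 78 days.
78 mod 7 = 1, so 1 day before Monday is Sunday.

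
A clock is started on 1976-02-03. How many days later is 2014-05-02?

Day-of-year of February 3, 1976: 34.
Day-of-year of May 2, 2014: 122.
1976 has 366 days, so 366 − 34 = 332 days remain in 1976.
Full years 1977–2013: 28 common + 9 leap = 28×365 + 9×366 = 13514 days.
Total: 332 + 13514 + 122 = 13968 days.

13968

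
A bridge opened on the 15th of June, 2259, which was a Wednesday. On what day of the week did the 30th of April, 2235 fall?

Thursday

Count forward from the earlier date (April 30, 2235) to the later (June 15, 2259):
From April 30, 2235 to April 30, 2259: 24 years, of which 6 contain a Feb 29 — 18×365 + 6×366 = 8766 days.
April 2259: 30 − 30 = 0 days remain.
Then May (31): 31 days.
June 1–15, 2259: 15 days.
Residual: 46 days.
Total: 8812 days.
8812 mod 7 = 6, so 6 days before Wednesday is Thursday.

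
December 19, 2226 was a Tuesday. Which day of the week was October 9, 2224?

Saturday

Count forward from the earlier date (October 9, 2224) to the later (December 19, 2226):
October 9, 2224 → October 9, 2225: 365 days.
October 9, 2225 → October 9, 2226: 365 days.
October 2226: 31 − 9 = 22 days remain.
Then November (30): 30 days.
December 1–19, 2226: 19 days.
Residual: 71 days.
Total: 801 days.
801 mod 7 = 3, so 3 days before Tuesday is Saturday.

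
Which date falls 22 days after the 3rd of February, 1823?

the 25th of February, 1823

Count 22 days after February 3, 1823:
Within February 1823: 25 − 3 = 22 days.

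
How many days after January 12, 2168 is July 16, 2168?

January 2168: 31 − 12 = 19 days remain.
Then February 2168 (29), March (31), April (30), May (31), June (30): 29 + 31 + 30 + 31 + 30 = 151 days.
July 1–16, 2168: 16 days.
Total: 19 + 151 + 16 = 186 days.

186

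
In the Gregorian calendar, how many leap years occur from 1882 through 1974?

Years divisible by 4: 1884, 1888, …, 1972 — 23 in all.
Of these, 1900 is divisible by 100 but not 400, so not leap.
Leap years: 23 − 1 = 22.

22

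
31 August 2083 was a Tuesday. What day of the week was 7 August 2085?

Tuesday

August 2083: 31 − 31 = 0 days remain.
Then 23 full months totalling 700 days.
August 1–7, 2085: 7 days.
Total: 0 + 700 + 7 = 707 days.
707 is a multiple of 7, so 7 August 2085 falls on the same weekday: Tuesday.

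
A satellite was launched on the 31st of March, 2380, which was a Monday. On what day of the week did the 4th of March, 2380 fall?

Count forward from the earlier date (March 4, 2380) to the later (March 31, 2380):
Within March 2380: 31 − 4 = 27 days.
27 mod 7 = 6, so 6 days before Monday is Tuesday.

Tuesday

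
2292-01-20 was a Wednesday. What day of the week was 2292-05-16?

January 2292: 31 − 20 = 11 days remain.
Then February 2292 (29), March (31), April (30): 29 + 31 + 30 = 90 days.
May 1–16, 2292: 16 days.
Total: 11 + 90 + 16 = 117 days.
117 mod 7 = 5, so 5 days after Wednesday is Monday.

Monday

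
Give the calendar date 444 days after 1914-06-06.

1915-08-24

Count 444 days after June 6, 1914:
June 6, 1914 → June 6, 1915: 365 days.
June 1915: 30 − 6 = 24 days remain.
Then July (31): 31 days.
August 1–24, 1915: 24 days.
Residual: 79 days.
Total: 444 days.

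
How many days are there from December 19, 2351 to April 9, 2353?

December 19, 2351 → December 19, 2352: 366 days (2352 is a leap year).
December 2352: 31 − 19 = 12 days remain.
Then January (31), February 2353 (28), March (31): 31 + 28 + 31 = 90 days.
April 1–9, 2353: 9 days.
Residual: 111 days.
Total: 477 days.

477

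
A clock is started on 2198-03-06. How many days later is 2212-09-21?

From March 6, 2198 to March 6, 2212: 14 years, of which 3 contain a Feb 29 — 11×365 + 3×366 = 5113 days.
(2200 is not a leap year (divisible by 100 but not 400).)
March 2212: 31 − 6 = 25 days remain.
Then April (30), May (31), June (30), July (31), August (31): 30 + 31 + 30 + 31 + 31 = 153 days.
September 1–21, 2212: 21 days.
Residual: 199 days.
Total: 5312 days.

5312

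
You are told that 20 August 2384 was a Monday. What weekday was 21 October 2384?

August 2384: 31 − 20 = 11 days remain.
Then September (30): 30 days.
October 1–21, 2384: 21 days.
Total: 11 + 30 + 21 = 62 days.
62 mod 7 = 6, so 6 days after Monday is Sunday.

Sunday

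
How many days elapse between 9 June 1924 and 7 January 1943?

6786

Day-of-year of June 9, 1924: 161.
Day-of-year of January 7, 1943: 7.
1924 has 366 days, so 366 − 161 = 205 days remain in 1924.
Full years 1925–1942: 14 common + 4 leap = 14×365 + 4×366 = 6574 days.
Total: 205 + 6574 + 7 = 6786 days.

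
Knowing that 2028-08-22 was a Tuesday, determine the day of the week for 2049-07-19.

Monday

From August 22, 2028 to August 22, 2048: 20 years, of which 5 contain a Feb 29 — 15×365 + 5×366 = 7305 days.
August 2048: 31 − 22 = 9 days remain.
Then 10 full months totalling 303 days.
July 1–19, 2049: 19 days.
Residual: 331 days.
Total: 7636 days.
7636 mod 7 = 6, so 6 days after Tuesday is Monday.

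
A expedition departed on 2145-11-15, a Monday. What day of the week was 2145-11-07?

Count forward from the earlier date (November 7, 2145) to the later (November 15, 2145):
Within November 2145: 15 − 7 = 8 days.
8 mod 7 = 1, so 1 day before Monday is Sunday.

Sunday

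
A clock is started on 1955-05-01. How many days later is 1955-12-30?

May 1955: 31 − 1 = 30 days remain.
Then June (30), July (31), August (31), September (30), October (31), November (30): 30 + 31 + 31 + 30 + 31 + 30 = 183 days.
December 1–30, 1955: 30 days.
Total: 30 + 183 + 30 = 243 days.

243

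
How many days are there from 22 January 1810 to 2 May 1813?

Day-of-year of January 22, 1810: 22.
Day-of-year of May 2, 1813: 122.
1810 has 365 days, so 365 − 22 = 343 days remain in 1810.
Full years: 1811: 365; 1812: 366. Sum = 731.
Total: 343 + 731 + 122 = 1196 days.

1196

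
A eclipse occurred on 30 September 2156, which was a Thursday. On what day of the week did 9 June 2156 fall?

Wednesday

Count forward from the earlier date (June 9, 2156) to the later (September 30, 2156):
June 2156: 30 − 9 = 21 days remain.
Then July (31), August (31): 31 + 31 = 62 days.
September 1–30, 2156: 30 days.
Total: 21 + 62 + 30 = 113 days.
113 mod 7 = 1, so 1 day before Thursday is Wednesday.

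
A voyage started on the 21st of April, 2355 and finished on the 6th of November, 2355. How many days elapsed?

April 2355: 30 − 21 = 9 days remain.
Then May (31), June (30), July (31), August (31), September (30), October (31): 31 + 30 + 31 + 31 + 30 + 31 = 184 days.
November 1–6, 2355: 6 days.
Total: 9 + 184 + 6 = 199 days.

199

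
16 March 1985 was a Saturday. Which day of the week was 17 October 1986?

March 16, 1985 → March 16, 1986: 365 days.
March 1986: 31 − 16 = 15 days remain.
Then April (30), May (31), June (30), July (31), August (31), September (30): 30 + 31 + 30 + 31 + 31 + 30 = 183 days.
October 1–17, 1986: 17 days.
Residual: 215 days.
Total: 580 days.
580 mod 7 = 6, so 6 days after Saturday is Friday.

Friday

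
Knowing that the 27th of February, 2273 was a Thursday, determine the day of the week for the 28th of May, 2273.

February 2273: 28 − 27 = 1 day remains (2273 is not a leap year, so February has 28 days).
Then March (31), April (30): 31 + 30 = 61 days.
May 1–28, 2273: 28 days.
Total: 1 + 61 + 28 = 90 days.
90 mod 7 = 6, so 6 days after Thursday is Wednesday.

Wednesday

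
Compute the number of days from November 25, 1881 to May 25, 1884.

Day-of-year of November 25, 1881: 329.
Day-of-year of May 25, 1884: 146.
1881 has 365 days, so 365 − 329 = 36 days remain in 1881.
Full years: 1882: 365; 1883: 365. Sum = 730.
Total: 36 + 730 + 146 = 912 days.

912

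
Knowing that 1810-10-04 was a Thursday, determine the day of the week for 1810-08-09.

Count forward from the earlier date (August 9, 1810) to the later (October 4, 1810):
August 1810: 31 − 9 = 22 days remain.
Then September (30): 30 days.
October 1–4, 1810: 4 days.
Total: 22 + 30 + 4 = 56 days.
56 is a multiple of 7, so 1810-08-09 falls on the same weekday: Thursday.

Thursday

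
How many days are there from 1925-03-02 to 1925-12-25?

298

March 1925: 31 − 2 = 29 days remain.
Then April (30), May (31), June (30), July (31), August (31), September (30), October (31), November (30): 30 + 31 + 30 + 31 + 31 + 30 + 31 + 30 = 244 days.
December 1–25, 1925: 25 days.
Total: 29 + 244 + 25 = 298 days.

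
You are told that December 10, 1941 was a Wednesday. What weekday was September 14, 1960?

Day-of-year of December 10, 1941: 344.
Day-of-year of September 14, 1960: 258.
1941 has 365 days, so 365 − 344 = 21 days remain in 1941.
Full years 1942–1959: 14 common + 4 leap = 14×365 + 4×366 = 6574 days.
Total: 21 + 6574 + 258 = 6853 days.
6853 is a multiple of 7, so September 14, 1960 falls on the same weekday: Wednesday.

Wednesday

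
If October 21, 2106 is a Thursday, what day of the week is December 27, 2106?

Monday

October 2106: 31 − 21 = 10 days remain.
Then November (30): 30 days.
December 1–27, 2106: 27 days.
Total: 10 + 30 + 27 = 67 days.
67 mod 7 = 4, so 4 days after Thursday is Monday.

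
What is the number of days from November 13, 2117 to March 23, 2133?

5609

Day-of-year of November 13, 2117: 317.
Day-of-year of March 23, 2133: 82.
2117 has 365 days, so 365 − 317 = 48 days remain in 2117.
Full years 2118–2132: 11 common + 4 leap = 11×365 + 4×366 = 5479 days.
Total: 48 + 5479 + 82 = 5609 days.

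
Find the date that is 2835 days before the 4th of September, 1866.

the 30th of November, 1858

Count 2835 days before September 4, 1866:
From November 30, 1858 to November 30, 1865: 7 years, of which 2 contain a Feb 29 — 5×365 + 2×366 = 2557 days.
November 1865: 30 − 30 = 0 days remain.
Then 9 full months totalling 274 days.
September 1–4, 1866: 4 days.
Residual: 278 days.
Total: 2835 days.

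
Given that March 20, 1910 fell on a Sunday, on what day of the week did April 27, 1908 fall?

Monday

Count forward from the earlier date (April 27, 1908) to the later (March 20, 1910):
April 27, 1908 → April 27, 1909: 365 days.
April 1909: 30 − 27 = 3 days remain.
Then 10 full months totalling 304 days.
March 1–20, 1910: 20 days.
Residual: 327 days.
Total: 692 days.
692 mod 7 = 6, so 6 days before Sunday is Monday.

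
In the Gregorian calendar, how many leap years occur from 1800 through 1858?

Years divisible by 4: 1800, 1804, …, 1856 — 15 in all.
Of these, 1800 is divisible by 100 but not 400, so not leap.
Leap years: 15 − 1 = 14.

14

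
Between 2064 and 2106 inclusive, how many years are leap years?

Years divisible by 4 in [2064, 2106]: 2064, 2068, 2072, 2076, 2080, 2084, 2088, 2092, 2096, 2100, 2104.
Of these, 2100 is divisible by 100 but not 400, so not leap.
Leap years: 11 − 1 = 10.

10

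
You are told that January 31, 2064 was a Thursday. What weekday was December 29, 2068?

Saturday

January 31, 2064 → January 31, 2065: 366 days (2064 is a leap year).
January 31, 2065 → January 31, 2066: 365 days.
January 31, 2066 → January 31, 2067: 365 days.
January 31, 2067 → January 31, 2068: 365 days.
January 2068: 31 − 31 = 0 days remain.
Then 10 full months totalling 304 days.
December 1–29, 2068: 29 days.
Residual: 333 days.
Total: 1794 days.
1794 mod 7 = 2, so 2 days after Thursday is Saturday.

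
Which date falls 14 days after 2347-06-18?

2347-07-02

Count 14 days after June 18, 2347:
June 2347: 30 − 18 = 12 days remain.
July 1–2, 2347: 2 days.
Total: 12 + 2 = 14 days.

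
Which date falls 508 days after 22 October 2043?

13 March 2045

Count 508 days after October 22, 2043:
October 22, 2043 → October 22, 2044: 366 days (2044 is a leap year).
October 2044: 31 − 22 = 9 days remain.
Then November (30), December (31), January (31), February 2045 (28): 30 + 31 + 31 + 28 = 120 days.
March 1–13, 2045: 13 days.
Residual: 142 days.
Total: 508 days.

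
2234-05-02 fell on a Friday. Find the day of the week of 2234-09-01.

May 2234: 31 − 2 = 29 days remain.
Then June (30), July (31), August (31): 30 + 31 + 31 = 92 days.
September 1, 2234: 1 day.
Total: 29 + 92 + 1 = 122 days.
122 mod 7 = 3, so 3 days after Friday is Monday.

Monday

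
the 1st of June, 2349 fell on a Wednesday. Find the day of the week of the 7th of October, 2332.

Friday

Count forward from the earlier date (October 7, 2332) to the later (June 1, 2349):
Day-of-year of October 7, 2332: 281.
Day-of-year of June 1, 2349: 152.
2332 has 366 days, so 366 − 281 = 85 days remain in 2332.
Full years 2333–2348: 12 common + 4 leap = 12×365 + 4×366 = 5844 days.
Total: 85 + 5844 + 152 = 6081 days.
6081 mod 7 = 5, so 5 days before Wednesday is Friday.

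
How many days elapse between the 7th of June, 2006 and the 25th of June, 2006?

18

Within June 2006: 25 − 7 = 18 days.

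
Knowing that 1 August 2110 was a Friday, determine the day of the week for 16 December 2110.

Tuesday

August 2110: 31 − 1 = 30 days remain.
Then September (30), October (31), November (30): 30 + 31 + 30 = 91 days.
December 1–16, 2110: 16 days.
Total: 30 + 91 + 16 = 137 days.
137 mod 7 = 4, so 4 days after Friday is Tuesday.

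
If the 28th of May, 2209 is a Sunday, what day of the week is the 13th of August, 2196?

Count forward from the earlier date (August 13, 2196) to the later (May 28, 2209):
Day-of-year of August 13, 2196: 226.
Day-of-year of May 28, 2209: 148.
2196 has 366 days, so 366 − 226 = 140 days remain in 2196.
Full years 2197–2208: 10 common + 2 leap = 10×365 + 2×366 = 4382 days.
Total: 140 + 4382 + 148 = 4670 days.
4670 mod 7 = 1, so 1 day before Sunday is Saturday.

Saturday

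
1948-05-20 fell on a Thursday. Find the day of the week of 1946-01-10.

Count forward from the earlier date (January 10, 1946) to the later (May 20, 1948):
Day-of-year of January 10, 1946: 10.
Day-of-year of May 20, 1948: 141.
1946 has 365 days, so 365 − 10 = 355 days remain in 1946.
Full years: 1947: 365. Sum = 365.
Total: 355 + 365 + 141 = 861 days.
861 is a multiple of 7, so 1946-01-10 falls on the same weekday: Thursday.

Thursday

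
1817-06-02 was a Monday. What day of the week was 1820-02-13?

Sunday

Day-of-year of June 2, 1817: 153.
Day-of-year of February 13, 1820: 44.
1817 has 365 days, so 365 − 153 = 212 days remain in 1817.
Full years: 1818: 365; 1819: 365. Sum = 730.
Total: 212 + 730 + 44 = 986 days.
986 mod 7 = 6, so 6 days after Monday is Sunday.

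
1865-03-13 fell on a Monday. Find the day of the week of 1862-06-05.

Thursday

Count forward from the earlier date (June 5, 1862) to the later (March 13, 1865):
June 5, 1862 → June 5, 1863: 365 days.
June 5, 1863 → June 5, 1864: 366 days (1864 is a leap year).
June 1864: 30 − 5 = 25 days remain.
Then July (31), August (31), September (30), October (31), November (30), December (31), January (31), February 1865 (28): 31 + 31 + 30 + 31 + 30 + 31 + 31 + 28 = 243 days.
March 1–13, 1865: 13 days.
Residual: 281 days.
Total: 1012 days.
1012 mod 7 = 4, so 4 days before Monday is Thursday.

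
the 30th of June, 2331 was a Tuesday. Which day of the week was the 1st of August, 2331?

Saturday

June 2331: 30 − 30 = 0 days remain.
Then July (31): 31 days.
August 1, 2331: 1 day.
Total: 0 + 31 + 1 = 32 days.
32 mod 7 = 4, so 4 days after Tuesday is Saturday.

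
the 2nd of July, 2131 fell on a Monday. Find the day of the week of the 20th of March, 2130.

Count forward from the earlier date (March 20, 2130) to the later (July 2, 2131):
March 2130: 31 − 20 = 11 days remain.
Then 15 full months totalling 456 days.
July 1–2, 2131: 2 days.
Total: 11 + 456 + 2 = 469 days.
469 is a multiple of 7, so the 20th of March, 2130 falls on the same weekday: Monday.

Monday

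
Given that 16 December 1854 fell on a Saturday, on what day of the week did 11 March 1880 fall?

Thursday

From December 16, 1854 to December 16, 1879: 25 years, of which 6 contain a Feb 29 — 19×365 + 6×366 = 9131 days.
December 1879: 31 − 16 = 15 days remain.
Then January (31), February 1880 (29): 31 + 29 = 60 days.
March 1–11, 1880: 11 days.
Residual: 86 days.
Total: 9217 days.
9217 mod 7 = 5, so 5 days after Saturday is Thursday.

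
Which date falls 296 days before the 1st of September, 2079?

the 9th of November, 2078

Count 296 days before September 1, 2079:
November 2078: 30 − 9 = 21 days remain.
Then 9 full months totalling 274 days.
September 1, 2079: 1 day.
Residual: 296 days.
Total: 296 days.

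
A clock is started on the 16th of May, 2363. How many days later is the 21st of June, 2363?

36

May 2363: 31 − 16 = 15 days remain.
June 1–21, 2363: 21 days.
Total: 15 + 21 = 36 days.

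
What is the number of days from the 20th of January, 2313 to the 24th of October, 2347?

12695

Day-of-year of January 20, 2313: 20.
Day-of-year of October 24, 2347: 297.
2313 has 365 days, so 365 − 20 = 345 days remain in 2313.
Full years 2314–2346: 25 common + 8 leap = 25×365 + 8×366 = 12053 days.
Total: 345 + 12053 + 297 = 12695 days.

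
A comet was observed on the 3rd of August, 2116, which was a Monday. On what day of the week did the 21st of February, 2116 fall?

Count forward from the earlier date (February 21, 2116) to the later (August 3, 2116):
February 2116: 29 − 21 = 8 days remain (2116 is a leap year, so February has 29 days).
Then March (31), April (30), May (31), June (30), July (31): 31 + 30 + 31 + 30 + 31 = 153 days.
August 1–3, 2116: 3 days.
Total: 8 + 153 + 3 = 164 days.
164 mod 7 = 3, so 3 days before Monday is Friday.

Friday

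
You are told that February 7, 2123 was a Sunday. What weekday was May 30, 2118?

Monday

Count forward from the earlier date (May 30, 2118) to the later (February 7, 2123):
Day-of-year of May 30, 2118: 150.
Day-of-year of February 7, 2123: 38.
2118 has 365 days, so 365 − 150 = 215 days remain in 2118.
Full years: 2119: 365; 2120: 366; 2121: 365; 2122: 365. Sum = 1461.
Total: 215 + 1461 + 38 = 1714 days.
1714 mod 7 = 6, so 6 days before Sunday is Monday.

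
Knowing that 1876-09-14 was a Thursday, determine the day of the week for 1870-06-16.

Count forward from the earlier date (June 16, 1870) to the later (September 14, 1876):
June 16, 1870 → June 16, 1871: 365 days.
June 16, 1871 → June 16, 1872: 366 days (1872 is a leap year).
June 16, 1872 → June 16, 1873: 365 days.
June 16, 1873 → June 16, 1874: 365 days.
June 16, 1874 → June 16, 1875: 365 days.
June 16, 1875 → June 16, 1876: 366 days (1876 is a leap year).
June 1876: 30 − 16 = 14 days remain.
Then July (31), August (31): 31 + 31 = 62 days.
September 1–14, 1876: 14 days.
Residual: 90 days.
Total: 2282 days.
2282 is a multiple of 7, so 1870-06-16 falls on the same weekday: Thursday.

Thursday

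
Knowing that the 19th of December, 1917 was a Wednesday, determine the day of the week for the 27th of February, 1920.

Friday

December 19, 1917 → December 19, 1918: 365 days.
December 19, 1918 → December 19, 1919: 365 days.
December 1919: 31 − 19 = 12 days remain.
Then January (31): 31 days.
February 1–27, 1920: 27 days (1920 is a leap year).
Residual: 70 days.
Total: 800 days.
800 mod 7 = 2, so 2 days after Wednesday is Friday.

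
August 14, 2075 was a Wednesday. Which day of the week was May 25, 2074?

Count forward from the earlier date (May 25, 2074) to the later (August 14, 2075):
May 2074: 31 − 25 = 6 days remain.
Then 14 full months totalling 426 days.
August 1–14, 2075: 14 days.
Total: 6 + 426 + 14 = 446 days.
446 mod 7 = 5, so 5 days before Wednesday is Friday.

Friday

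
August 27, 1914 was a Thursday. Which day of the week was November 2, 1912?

Count forward from the earlier date (November 2, 1912) to the later (August 27, 1914):
November 1912: 30 − 2 = 28 days remain.
Then 20 full months totalling 608 days.
August 1–27, 1914: 27 days.
Total: 28 + 608 + 27 = 663 days.
663 mod 7 = 5, so 5 days before Thursday is Saturday.

Saturday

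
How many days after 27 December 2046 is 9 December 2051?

1808

Day-of-year of December 27, 2046: 361.
Day-of-year of December 9, 2051: 343.
2046 has 365 days, so 365 − 361 = 4 days remain in 2046.
Full years: 2047: 365; 2048: 366; 2049: 365; 2050: 365. Sum = 1461.
Total: 4 + 1461 + 343 = 1808 days.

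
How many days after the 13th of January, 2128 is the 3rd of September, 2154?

From January 13, 2128 to January 13, 2154: 26 years, of which 7 contain a Feb 29 — 19×365 + 7×366 = 9497 days.
January 2154: 31 − 13 = 18 days remain.
Then February 2154 (28), March (31), April (30), May (31), June (30), July (31), August (31): 28 + 31 + 30 + 31 + 30 + 31 + 31 = 212 days.
September 1–3, 2154: 3 days.
Residual: 233 days.
Total: 9730 days.

9730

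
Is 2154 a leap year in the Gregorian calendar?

2154 is not a leap year.

No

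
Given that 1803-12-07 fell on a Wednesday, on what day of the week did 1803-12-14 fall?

Within December 1803: 14 − 7 = 7 days.
7 is a multiple of 7, so 1803-12-14 falls on the same weekday: Wednesday.

Wednesday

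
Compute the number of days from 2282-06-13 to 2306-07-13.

From June 13, 2282 to June 13, 2306: 24 years, of which 5 contain a Feb 29 — 19×365 + 5×366 = 8765 days.
(2300 is not a leap year (divisible by 100 but not 400).)
June 2306: 30 − 13 = 17 days remain.
July 1–13, 2306: 13 days.
Residual: 30 days.
Total: 8795 days.

8795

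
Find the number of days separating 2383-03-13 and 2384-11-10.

608

March 13, 2383 → March 13, 2384: 366 days (2384 is a leap year).
March 2384: 31 − 13 = 18 days remain.
Then April (30), May (31), June (30), July (31), August (31), September (30), October (31): 30 + 31 + 30 + 31 + 31 + 30 + 31 = 214 days.
November 1–10, 2384: 10 days.
Residual: 242 days.
Total: 608 days.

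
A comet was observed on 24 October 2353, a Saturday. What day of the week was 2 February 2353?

Monday

Count forward from the earlier date (February 2, 2353) to the later (October 24, 2353):
February 2353: 28 − 2 = 26 days remain (2353 is not a leap year, so February has 28 days).
Then March (31), April (30), May (31), June (30), July (31), August (31), September (30): 31 + 30 + 31 + 30 + 31 + 31 + 30 = 214 days.
October 1–24, 2353: 24 days.
Total: 26 + 214 + 24 = 264 days.
264 mod 7 = 5, so 5 days before Saturday is Monday.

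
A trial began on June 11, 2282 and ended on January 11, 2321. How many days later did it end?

From June 11, 2282 to June 11, 2320: 38 years, of which 9 contain a Feb 29 — 29×365 + 9×366 = 13879 days.
(2300 is not a leap year (divisible by 100 but not 400).)
June 2320: 30 − 11 = 19 days remain.
Then July (31), August (31), September (30), October (31), November (30), December (31): 31 + 31 + 30 + 31 + 30 + 31 = 184 days.
January 1–11, 2321: 11 days.
Residual: 214 days.
Total: 14093 days.

14093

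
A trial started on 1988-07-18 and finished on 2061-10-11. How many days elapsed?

26748

Day-of-year of July 18, 1988: 200.
Day-of-year of October 11, 2061: 284.
1988 has 366 days, so 366 − 200 = 166 days remain in 1988.
Full years 1989–2060: 54 common + 18 leap = 54×365 + 18×366 = 26298 days.
Total: 166 + 26298 + 284 = 26748 days.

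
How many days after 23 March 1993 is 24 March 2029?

13150

Day-of-year of March 23, 1993: 82.
Day-of-year of March 24, 2029: 83.
1993 has 365 days, so 365 − 82 = 283 days remain in 1993.
Full years 1994–2028: 26 common + 9 leap = 26×365 + 9×366 = 12784 days.
Total: 283 + 12784 + 83 = 13150 days.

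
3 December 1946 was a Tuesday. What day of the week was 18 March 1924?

Tuesday

Count forward from the earlier date (March 18, 1924) to the later (December 3, 1946):
Day-of-year of March 18, 1924: 78.
Day-of-year of December 3, 1946: 337.
1924 has 366 days, so 366 − 78 = 288 days remain in 1924.
Full years 1925–1945: 16 common + 5 leap = 16×365 + 5×366 = 7670 days.
Total: 288 + 7670 + 337 = 8295 days.
8295 is a multiple of 7, so 18 March 1924 falls on the same weekday: Tuesday.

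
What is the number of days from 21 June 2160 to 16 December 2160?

178

June 2160: 30 − 21 = 9 days remain.
Then July (31), August (31), September (30), October (31), November (30): 31 + 31 + 30 + 31 + 30 = 153 days.
December 1–16, 2160: 16 days.
Total: 9 + 153 + 16 = 178 days.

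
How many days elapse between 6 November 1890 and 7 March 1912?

7791

From November 6, 1890 to November 6, 1911: 21 years, of which 4 contain a Feb 29 — 17×365 + 4×366 = 7669 days.
(1900 is not a leap year (divisible by 100 but not 400).)
November 1911: 30 − 6 = 24 days remain.
Then December (31), January (31), February 1912 (29): 31 + 31 + 29 = 91 days.
March 1–7, 1912: 7 days.
Residual: 122 days.
Total: 7791 days.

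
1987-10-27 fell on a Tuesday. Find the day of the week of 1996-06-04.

Tuesday

From October 27, 1987 to October 27, 1995: 8 years, of which 2 contain a Feb 29 — 6×365 + 2×366 = 2922 days.
October 1995: 31 − 27 = 4 days remain.
Then November (30), December (31), January (31), February 1996 (29), March (31), April (30), May (31): 30 + 31 + 31 + 29 + 31 + 30 + 31 = 213 days.
June 1–4, 1996: 4 days.
Residual: 221 days.
Total: 3143 days.
3143 is a multiple of 7, so 1996-06-04 falls on the same weekday: Tuesday.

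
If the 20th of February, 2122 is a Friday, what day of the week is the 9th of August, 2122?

February 2122: 28 − 20 = 8 days remain (2122 is not a leap year, so February has 28 days).
Then March (31), April (30), May (31), June (30), July (31): 31 + 30 + 31 + 30 + 31 = 153 days.
August 1–9, 2122: 9 days.
Total: 8 + 153 + 9 = 170 days.
170 mod 7 = 2, so 2 days after Friday is Sunday.

Sunday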